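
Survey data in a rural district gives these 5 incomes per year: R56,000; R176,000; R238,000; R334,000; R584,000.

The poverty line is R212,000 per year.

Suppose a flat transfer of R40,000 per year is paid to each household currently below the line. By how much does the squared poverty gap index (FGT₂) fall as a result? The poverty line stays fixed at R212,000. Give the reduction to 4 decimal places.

0.0542

Before: below the line — R56,000, R176,000; squared poverty gap index (FGT₂) = 0.114062.
After the R40,000 transfer: below the line — R96,000; squared poverty gap index (FGT₂) = 0.059879.
Reduction = 0.114062 − 0.059879 = 0.0542.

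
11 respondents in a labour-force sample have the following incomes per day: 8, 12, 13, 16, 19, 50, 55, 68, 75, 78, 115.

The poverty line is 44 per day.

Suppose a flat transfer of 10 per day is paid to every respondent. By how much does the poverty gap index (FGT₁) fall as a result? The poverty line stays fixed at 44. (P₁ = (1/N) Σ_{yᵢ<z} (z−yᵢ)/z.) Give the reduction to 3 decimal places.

Before: below the line — 8, 12, 13, 16, 19; poverty gap index (FGT₁) = 0.31405.
After the 10 transfer: below the line — 18, 22, 23, 26, 29; poverty gap index (FGT₁) = 0.21074.
Reduction = 0.31405 − 0.21074 = 0.103.

0.103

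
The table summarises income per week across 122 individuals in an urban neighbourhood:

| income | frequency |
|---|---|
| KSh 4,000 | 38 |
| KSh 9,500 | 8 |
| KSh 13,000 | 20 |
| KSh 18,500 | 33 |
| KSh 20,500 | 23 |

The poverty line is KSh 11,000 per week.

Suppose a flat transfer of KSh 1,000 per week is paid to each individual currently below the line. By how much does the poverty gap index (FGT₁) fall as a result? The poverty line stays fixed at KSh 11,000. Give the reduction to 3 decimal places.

0.034

Before: below the line — 38×KSh 4,000, 8×KSh 9,500; poverty gap index (FGT₁) = 0.20715.
After the KSh 1,000 transfer: below the line — 38×KSh 5,000, 8×KSh 10,500; poverty gap index (FGT₁) = 0.17288.
Reduction = 0.20715 − 0.17288 = 0.034.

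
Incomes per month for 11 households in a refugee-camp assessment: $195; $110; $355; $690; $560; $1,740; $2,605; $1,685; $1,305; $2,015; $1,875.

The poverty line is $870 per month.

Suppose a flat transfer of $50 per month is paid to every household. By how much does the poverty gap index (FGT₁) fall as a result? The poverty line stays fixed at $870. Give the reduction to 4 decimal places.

0.0261

Before: below the line — $110, $195, $355, $560, $690; poverty gap index (FGT₁) = 0.254963.
After the $50 transfer: below the line — $160, $245, $405, $610, $740; poverty gap index (FGT₁) = 0.228840.
Reduction = 0.254963 − 0.228840 = 0.0261.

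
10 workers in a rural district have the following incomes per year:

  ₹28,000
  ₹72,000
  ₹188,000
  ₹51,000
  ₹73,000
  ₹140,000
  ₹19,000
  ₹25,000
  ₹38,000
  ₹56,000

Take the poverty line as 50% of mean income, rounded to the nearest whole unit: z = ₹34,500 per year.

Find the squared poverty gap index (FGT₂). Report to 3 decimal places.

Below the line: ₹19,000, ₹25,000, ₹28,000 (q = 3 of N = 10).
Gap ratios (z−y)/z: (34500−19000)/34500 = 0.4493; (34500−25000)/34500 = 0.2754; (34500−28000)/34500 = 0.1884.
Squared: 0.2018; 0.0758; 0.0355.
Sum = 0.313170; P₂ = 0.313170 / 10 = 0.031.

0.031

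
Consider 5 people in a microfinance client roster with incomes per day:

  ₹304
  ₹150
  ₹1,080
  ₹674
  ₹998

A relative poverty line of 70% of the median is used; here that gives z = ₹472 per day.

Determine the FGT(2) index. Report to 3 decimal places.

0.118

Below the line: ₹150, ₹304 (q = 2 of N = 5).
Normalized shortfalls: (472−150)/472 = 0.6822; (472−304)/472 = 0.3559.
Squared: 0.4654; 0.1267.
Sum = 0.592089; P₂ = 0.592089 / 5 = 0.118.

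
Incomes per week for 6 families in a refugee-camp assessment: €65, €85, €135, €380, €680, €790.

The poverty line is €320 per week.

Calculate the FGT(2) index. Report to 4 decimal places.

0.2514

Below z: €65, €85, €135 (q = 3 of N = 6).
Normalized shortfalls: (320−65)/320 = 0.7969; (320−85)/320 = 0.7344; (320−135)/320 = 0.5781.
Squared: 0.6350; 0.5393; 0.3342.
Sum = 1.508545; P₂ = 1.508545 / 6 = 0.2514.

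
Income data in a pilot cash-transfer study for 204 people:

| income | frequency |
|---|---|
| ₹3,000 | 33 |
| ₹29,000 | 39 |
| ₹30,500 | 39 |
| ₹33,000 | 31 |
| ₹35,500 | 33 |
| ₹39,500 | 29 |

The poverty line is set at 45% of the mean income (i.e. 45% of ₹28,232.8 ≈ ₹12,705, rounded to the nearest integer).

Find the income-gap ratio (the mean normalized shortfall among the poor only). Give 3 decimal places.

Incomes under z: 33×₹3,000 (q = 33 of N = 204).
Shortfall ratios (z−y)/z: 0.7639 (×33); sum = 25.207792.
The income-gap ratio divides by q (the poor only): 25.207792 / 33 = 0.764.

0.764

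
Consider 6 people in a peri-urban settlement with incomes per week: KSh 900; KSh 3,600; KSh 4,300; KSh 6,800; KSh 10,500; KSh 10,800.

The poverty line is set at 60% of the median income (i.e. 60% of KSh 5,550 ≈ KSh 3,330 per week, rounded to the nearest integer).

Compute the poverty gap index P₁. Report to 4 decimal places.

0.1216

Below the line: KSh 900 (q = 1 of N = 6).
Normalized shortfalls: (3330−900)/3330 = 0.7297.
Sum of shortfalls = 0.729730; P₁ averages over all N: 0.729730 / 6 = 0.1216.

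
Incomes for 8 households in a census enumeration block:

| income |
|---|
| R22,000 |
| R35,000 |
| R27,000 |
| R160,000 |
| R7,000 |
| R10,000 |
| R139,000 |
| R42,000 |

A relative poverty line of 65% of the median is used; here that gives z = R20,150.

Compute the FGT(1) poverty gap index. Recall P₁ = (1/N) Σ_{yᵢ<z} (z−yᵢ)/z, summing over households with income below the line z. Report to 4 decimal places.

Below the line: R7,000, R10,000 (q = 2 of N = 8).
Relative gaps: (20150−7000)/20150 = 0.6526; (20150−10000)/20150 = 0.5037.
Sum of shortfalls = 1.156328; P₁ averages over all N: 1.156328 / 8 = 0.1445.

0.1445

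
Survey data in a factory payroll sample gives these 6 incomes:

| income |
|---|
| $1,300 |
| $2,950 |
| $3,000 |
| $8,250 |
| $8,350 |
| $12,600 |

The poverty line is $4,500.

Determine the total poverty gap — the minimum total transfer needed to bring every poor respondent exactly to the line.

$6,250

Below z: $1,300, $2,950, $3,000 (q = 3 of N = 6).
Individual gaps: 4500−1300 = 3200; 4500−2950 = 1550; 4500−3000 = 1500.
Aggregate gap = $6,250.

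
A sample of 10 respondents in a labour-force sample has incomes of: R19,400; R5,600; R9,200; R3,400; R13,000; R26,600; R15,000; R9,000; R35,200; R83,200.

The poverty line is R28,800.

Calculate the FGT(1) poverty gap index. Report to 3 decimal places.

Below z: R3,400, R5,600, R9,000, R9,200, R13,000, R15,000, R19,400, R26,600 (q = 8 of N = 10).
Relative gaps: (28800−3400)/28800 = 0.8819; (28800−5600)/28800 = 0.8056; (28800−9000)/28800 = 0.6875; (28800−9200)/28800 = 0.6806; (28800−13000)/28800 = 0.5486; (28800−15000)/28800 = 0.4792; (28800−19400)/28800 = 0.3264; (28800−26600)/28800 = 0.0764.
Σ = 4.486111. Dividing by the full population N = 10 gives P₁ = 0.449.

0.449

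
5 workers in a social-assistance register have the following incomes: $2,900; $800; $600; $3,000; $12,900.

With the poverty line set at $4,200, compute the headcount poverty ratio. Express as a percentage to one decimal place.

80.0%

4 of the 5 workers have income below $4,200.
H = 4/5 = 80.0%.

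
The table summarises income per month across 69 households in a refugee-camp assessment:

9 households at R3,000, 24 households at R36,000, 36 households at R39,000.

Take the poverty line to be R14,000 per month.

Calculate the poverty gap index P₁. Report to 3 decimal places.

Incomes under z: 9×R3,000 (q = 9 of N = 69).
Relative gaps: (14000−3000)/14000 = 0.7857 (×9).
Σ = 7.071429. Dividing by the full population N = 69 gives P₁ = 0.102.

0.102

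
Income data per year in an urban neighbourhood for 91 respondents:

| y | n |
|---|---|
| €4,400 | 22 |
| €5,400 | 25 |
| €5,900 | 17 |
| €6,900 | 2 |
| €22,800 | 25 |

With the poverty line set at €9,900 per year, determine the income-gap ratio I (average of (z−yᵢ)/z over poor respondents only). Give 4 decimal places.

Below the line: 22×€4,400, 25×€5,400, 17×€5,900, 2×€6,900 (q = 66 of N = 91).
Relative gaps: 0.5556 (×22), 0.4545 (×25), 0.4040 (×17), 0.3030 (×2); sum = 31.060606.
The income-gap ratio divides by q (the poor only): 31.060606 / 66 = 0.4706.

0.4706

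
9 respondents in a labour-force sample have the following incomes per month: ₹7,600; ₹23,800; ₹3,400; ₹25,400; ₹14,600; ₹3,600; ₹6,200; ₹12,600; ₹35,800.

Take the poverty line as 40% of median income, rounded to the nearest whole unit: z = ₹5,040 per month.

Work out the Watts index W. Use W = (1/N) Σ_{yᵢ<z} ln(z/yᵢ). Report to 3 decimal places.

0.081

Incomes under z: ₹3,400, ₹3,600 (q = 2 of N = 9).
Log shortfalls: ln(5040/3400) = 0.3936; ln(5040/3600) = 0.3365.
W = 0.730103 / 9 = 0.081.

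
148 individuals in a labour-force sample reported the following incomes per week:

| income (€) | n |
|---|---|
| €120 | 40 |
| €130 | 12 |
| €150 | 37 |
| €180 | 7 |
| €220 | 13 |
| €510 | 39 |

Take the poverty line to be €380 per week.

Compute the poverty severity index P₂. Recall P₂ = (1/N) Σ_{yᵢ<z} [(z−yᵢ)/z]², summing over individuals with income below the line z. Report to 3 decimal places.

Below z: 40×€120, 12×€130, 37×€150, 7×€180, 13×€220 (q = 109 of N = 148).
Shortfall ratios: (380−120)/380 = 0.6842 (×40); (380−130)/380 = 0.6579 (×12); (380−150)/380 = 0.6053 (×37); (380−180)/380 = 0.5263 (×7); (380−220)/380 = 0.4211 (×13).
Squared: 0.4681 (×40); 0.4328 (×12); 0.3663 (×37); 0.2770 (×7); 0.1773 (×13).
Sum = 41.718144; P₂ = 41.718144 / 148 = 0.282.

0.282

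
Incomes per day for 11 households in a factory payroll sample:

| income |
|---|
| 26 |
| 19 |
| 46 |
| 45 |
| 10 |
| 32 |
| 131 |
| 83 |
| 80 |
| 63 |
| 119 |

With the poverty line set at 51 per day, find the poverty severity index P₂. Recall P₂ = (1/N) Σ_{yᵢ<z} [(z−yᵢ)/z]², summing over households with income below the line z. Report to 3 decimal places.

0.131

Incomes under z: 10, 19, 26, 32, 45, 46 (q = 6 of N = 11).
Normalized shortfalls: (51−10)/51 = 0.8039; (51−19)/51 = 0.6275; (51−26)/51 = 0.4902; (51−32)/51 = 0.3725; (51−45)/51 = 0.1176; (51−46)/51 = 0.0980.
Squared: 0.6463; 0.3937; 0.2403; 0.1388; 0.0138; 0.0096.
Sum = 1.442522; P₂ = 1.442522 / 11 = 0.131.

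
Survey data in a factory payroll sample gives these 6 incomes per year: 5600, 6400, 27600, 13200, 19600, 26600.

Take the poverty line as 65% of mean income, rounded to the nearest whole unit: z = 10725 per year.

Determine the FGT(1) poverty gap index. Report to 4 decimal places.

0.1469

Incomes under z: 5600, 6400 (q = 2 of N = 6).
Relative gaps: (10725−5600)/10725 = 0.4779; (10725−6400)/10725 = 0.4033.
Sum of shortfalls = 0.881119; P₁ averages over all N: 0.881119 / 6 = 0.1469.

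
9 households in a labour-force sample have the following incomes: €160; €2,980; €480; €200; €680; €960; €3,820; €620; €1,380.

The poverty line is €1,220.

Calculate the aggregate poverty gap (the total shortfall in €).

Below the line: €160, €200, €480, €620, €680, €960 (q = 6 of N = 9).
Individual gaps: 1220−160 = 1060; 1220−200 = 1020; 1220−480 = 740; 1220−620 = 600; 1220−680 = 540; 1220−960 = 260.
Aggregate gap = €4,220.

€4,220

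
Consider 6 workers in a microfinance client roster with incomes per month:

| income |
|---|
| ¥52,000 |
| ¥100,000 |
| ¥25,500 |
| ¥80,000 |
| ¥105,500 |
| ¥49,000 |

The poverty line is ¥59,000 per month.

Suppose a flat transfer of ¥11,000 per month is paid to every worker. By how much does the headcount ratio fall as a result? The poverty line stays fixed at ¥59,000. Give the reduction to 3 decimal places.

Before: below the line — ¥25,500, ¥49,000, ¥52,000; headcount ratio = 0.50000.
After the ¥11,000 transfer: below the line — ¥36,500; headcount ratio = 0.16667.
Reduction = 0.50000 − 0.16667 = 0.333.

0.333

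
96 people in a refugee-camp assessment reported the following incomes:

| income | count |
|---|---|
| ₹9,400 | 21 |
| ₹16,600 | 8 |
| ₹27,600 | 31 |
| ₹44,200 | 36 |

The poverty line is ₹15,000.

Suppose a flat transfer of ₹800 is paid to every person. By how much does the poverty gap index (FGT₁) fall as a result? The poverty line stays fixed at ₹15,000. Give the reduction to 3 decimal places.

Before: below the line — 21×₹9,400; poverty gap index (FGT₁) = 0.08167.
After the ₹800 transfer: below the line — 21×₹10,200; poverty gap index (FGT₁) = 0.07000.
Reduction = 0.08167 − 0.07000 = 0.012.

0.012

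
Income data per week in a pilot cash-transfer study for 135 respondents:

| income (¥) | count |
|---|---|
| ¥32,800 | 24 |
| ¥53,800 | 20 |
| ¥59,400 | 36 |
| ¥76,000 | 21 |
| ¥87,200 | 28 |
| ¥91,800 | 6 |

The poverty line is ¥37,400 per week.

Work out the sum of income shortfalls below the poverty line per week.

¥110,400

Below the line: 24×¥32,800 (q = 24 of N = 135).
Individual gaps: 24×(37400−32800) = 110400.
Aggregate gap = ¥110,400.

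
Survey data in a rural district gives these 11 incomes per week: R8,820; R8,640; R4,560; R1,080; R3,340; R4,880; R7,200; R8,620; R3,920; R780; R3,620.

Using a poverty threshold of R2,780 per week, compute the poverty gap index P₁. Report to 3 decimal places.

Below the line: R780, R1,080 (q = 2 of N = 11).
Shortfall ratios: (2780−780)/2780 = 0.7194; (2780−1080)/2780 = 0.6115.
Σ = 1.330935. Dividing by the full population N = 11 gives P₁ = 0.121.

0.121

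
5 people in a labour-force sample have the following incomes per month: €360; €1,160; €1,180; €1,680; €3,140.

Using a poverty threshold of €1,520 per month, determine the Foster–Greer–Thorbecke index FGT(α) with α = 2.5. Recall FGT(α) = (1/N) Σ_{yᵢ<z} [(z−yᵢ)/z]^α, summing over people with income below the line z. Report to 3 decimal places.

Below z: €360, €1,160, €1,180 (q = 3 of N = 5).
Gap ratios (z−y)/z: (1520−360)/1520 = 0.7632; (1520−1160)/1520 = 0.2368; (1520−1180)/1520 = 0.2237.
Raised to α = 2.5: 0.50879; 0.02730; 0.02366.
Sum = 0.559750; FGT(2.5) = 0.559750 / 5 = 0.112.

0.112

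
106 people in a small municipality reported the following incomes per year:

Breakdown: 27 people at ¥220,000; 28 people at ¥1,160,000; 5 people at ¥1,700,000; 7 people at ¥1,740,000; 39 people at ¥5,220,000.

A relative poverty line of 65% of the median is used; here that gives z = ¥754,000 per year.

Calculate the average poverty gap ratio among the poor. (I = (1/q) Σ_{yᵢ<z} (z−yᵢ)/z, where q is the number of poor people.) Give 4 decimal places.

0.7082

Below the line: 27×¥220,000 (q = 27 of N = 106).
Relative gaps: 0.7082 (×27); sum = 19.122016.
I averages over the q = 27 poor units only: 19.122016 / 27 = 0.7082.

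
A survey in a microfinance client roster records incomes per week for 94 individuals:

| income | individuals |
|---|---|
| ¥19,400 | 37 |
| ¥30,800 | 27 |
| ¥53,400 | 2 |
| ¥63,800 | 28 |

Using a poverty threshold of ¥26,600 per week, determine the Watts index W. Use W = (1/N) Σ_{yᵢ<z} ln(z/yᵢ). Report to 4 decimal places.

0.1242

Below the line: 37×¥19,400 (q = 37 of N = 94).
Log shortfalls: ln(26600/19400) = 0.3156 (×37).
W = 11.678612 / 94 = 0.1242.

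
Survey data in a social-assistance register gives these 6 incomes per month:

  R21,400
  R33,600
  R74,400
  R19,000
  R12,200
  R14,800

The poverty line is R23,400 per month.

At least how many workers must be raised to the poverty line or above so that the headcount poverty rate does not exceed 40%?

2

4 of the 6 workers are poor, so H = 4/6 = 0.667.
A headcount ratio of at most 40% allows at most ⌊0.40 × 6⌋ = 2 poor workers.
So at least 4 − 2 = 2 must be lifted.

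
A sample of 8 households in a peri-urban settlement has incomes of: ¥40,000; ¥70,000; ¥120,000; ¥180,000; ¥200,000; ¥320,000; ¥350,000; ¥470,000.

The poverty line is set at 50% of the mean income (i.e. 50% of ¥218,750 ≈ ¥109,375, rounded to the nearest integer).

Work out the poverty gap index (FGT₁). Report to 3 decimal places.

Below z: ¥40,000, ¥70,000 (q = 2 of N = 8).
Relative gaps: (109375−40000)/109375 = 0.6343; (109375−70000)/109375 = 0.3600.
Sum of shortfalls = 0.994286; P₁ averages over all N: 0.994286 / 8 = 0.124.

0.124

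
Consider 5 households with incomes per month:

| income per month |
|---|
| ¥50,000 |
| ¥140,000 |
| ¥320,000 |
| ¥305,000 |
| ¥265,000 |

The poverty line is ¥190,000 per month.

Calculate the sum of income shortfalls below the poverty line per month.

Below the line: ¥50,000, ¥140,000 (q = 2 of N = 5).
Individual gaps: 190000−50000 = 140000; 190000−140000 = 50000.
Aggregate gap = ¥190,000.

¥190,000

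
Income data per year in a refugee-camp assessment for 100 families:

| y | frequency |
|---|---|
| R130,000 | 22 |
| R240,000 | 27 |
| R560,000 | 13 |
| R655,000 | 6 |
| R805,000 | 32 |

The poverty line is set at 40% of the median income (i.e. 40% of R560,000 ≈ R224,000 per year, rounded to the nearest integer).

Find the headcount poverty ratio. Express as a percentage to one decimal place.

22.0%

22 of the 100 families have income below R224,000.
H = 22/100 = 22.0%.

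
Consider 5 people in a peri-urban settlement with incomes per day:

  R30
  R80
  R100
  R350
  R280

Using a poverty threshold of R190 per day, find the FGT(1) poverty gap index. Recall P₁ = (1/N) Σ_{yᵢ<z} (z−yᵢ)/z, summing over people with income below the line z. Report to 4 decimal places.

Poor units: R30, R80, R100 (q = 3 of N = 5).
Shortfall ratios: (190−30)/190 = 0.8421; (190−80)/190 = 0.5789; (190−100)/190 = 0.4737.
Sum of shortfalls = 1.894737; P₁ averages over all N: 1.894737 / 5 = 0.3789.

0.3789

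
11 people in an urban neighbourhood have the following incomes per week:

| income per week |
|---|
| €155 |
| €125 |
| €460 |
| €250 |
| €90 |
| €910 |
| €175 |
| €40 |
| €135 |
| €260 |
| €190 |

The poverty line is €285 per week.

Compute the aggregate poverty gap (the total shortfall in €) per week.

€1,145

Poor units: €40, €90, €125, €135, €155, €175, €190, €250, €260 (q = 9 of N = 11).
Individual gaps: 285−40 = 245; 285−90 = 195; 285−125 = 160; 285−135 = 150; 285−155 = 130; 285−175 = 110; 285−190 = 95; 285−250 = 35; 285−260 = 25.
Aggregate gap = €1,145.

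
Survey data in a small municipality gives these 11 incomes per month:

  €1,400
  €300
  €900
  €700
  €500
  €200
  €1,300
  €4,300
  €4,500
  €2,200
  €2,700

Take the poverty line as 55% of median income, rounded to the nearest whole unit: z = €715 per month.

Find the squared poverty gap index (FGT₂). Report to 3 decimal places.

0.086

Below z: €200, €300, €500, €700 (q = 4 of N = 11).
Shortfall ratios: (715−200)/715 = 0.7203; (715−300)/715 = 0.5804; (715−500)/715 = 0.3007; (715−700)/715 = 0.0210.
Squared: 0.5188; 0.3369; 0.0904; 0.0004.
Sum = 0.946550; P₂ = 0.946550 / 11 = 0.086.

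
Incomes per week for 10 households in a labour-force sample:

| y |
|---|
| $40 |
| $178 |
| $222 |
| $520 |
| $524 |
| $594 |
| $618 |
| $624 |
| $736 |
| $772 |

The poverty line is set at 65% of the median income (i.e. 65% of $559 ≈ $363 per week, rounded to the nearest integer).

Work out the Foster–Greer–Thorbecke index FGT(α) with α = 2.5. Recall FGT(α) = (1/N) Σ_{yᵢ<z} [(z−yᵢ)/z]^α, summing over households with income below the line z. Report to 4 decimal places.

Below the line: $40, $178, $222 (q = 3 of N = 10).
Relative gaps: (363−40)/363 = 0.8898; (363−178)/363 = 0.5096; (363−222)/363 = 0.3884.
Raised to α = 2.5: 0.74686; 0.18542; 0.09403.
Sum = 1.026317; FGT(2.5) = 1.026317 / 10 = 0.1026.

0.1026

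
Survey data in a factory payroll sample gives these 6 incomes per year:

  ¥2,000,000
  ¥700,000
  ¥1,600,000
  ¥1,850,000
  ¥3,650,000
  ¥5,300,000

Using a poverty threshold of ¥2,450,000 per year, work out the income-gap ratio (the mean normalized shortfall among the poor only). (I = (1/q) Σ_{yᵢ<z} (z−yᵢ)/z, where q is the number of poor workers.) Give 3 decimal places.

0.372

Poor units: ¥700,000, ¥1,600,000, ¥1,850,000, ¥2,000,000 (q = 4 of N = 6).
Shortfall ratios (z−y)/z: 0.7143, 0.3469, 0.2449, 0.1837; sum = 1.489796.
I averages over the q = 4 poor units only: 1.489796 / 4 = 0.372.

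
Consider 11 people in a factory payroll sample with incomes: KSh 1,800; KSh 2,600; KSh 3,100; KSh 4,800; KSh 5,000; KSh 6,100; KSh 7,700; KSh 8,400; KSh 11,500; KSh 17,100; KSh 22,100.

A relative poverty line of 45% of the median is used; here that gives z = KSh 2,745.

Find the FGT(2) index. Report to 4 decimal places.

Incomes under z: KSh 1,800, KSh 2,600 (q = 2 of N = 11).
Normalized shortfalls: (2745−1800)/2745 = 0.3443; (2745−2600)/2745 = 0.0528.
Squared: 0.1185; 0.0028.
Sum = 0.121307; P₂ = 0.121307 / 11 = 0.0110.

0.0110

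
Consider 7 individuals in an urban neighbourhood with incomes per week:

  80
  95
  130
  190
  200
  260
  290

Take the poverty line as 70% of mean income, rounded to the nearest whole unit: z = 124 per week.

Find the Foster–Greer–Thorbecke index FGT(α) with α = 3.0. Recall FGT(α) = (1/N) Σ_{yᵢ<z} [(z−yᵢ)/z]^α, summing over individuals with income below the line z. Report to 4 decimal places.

Below the line: 80, 95 (q = 2 of N = 7).
Relative gaps: (124−80)/124 = 0.3548; (124−95)/124 = 0.2339.
Raised to α = 3.0: 0.04468; 0.01279.
Sum = 0.057470; FGT(3.0) = 0.057470 / 7 = 0.0082.

0.0082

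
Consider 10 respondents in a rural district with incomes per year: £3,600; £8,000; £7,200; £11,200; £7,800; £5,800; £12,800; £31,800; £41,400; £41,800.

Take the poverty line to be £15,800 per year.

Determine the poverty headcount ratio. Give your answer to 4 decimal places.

0.7000

7 of the 10 respondents have income below £15,800.
H = 7/10 = 0.7000.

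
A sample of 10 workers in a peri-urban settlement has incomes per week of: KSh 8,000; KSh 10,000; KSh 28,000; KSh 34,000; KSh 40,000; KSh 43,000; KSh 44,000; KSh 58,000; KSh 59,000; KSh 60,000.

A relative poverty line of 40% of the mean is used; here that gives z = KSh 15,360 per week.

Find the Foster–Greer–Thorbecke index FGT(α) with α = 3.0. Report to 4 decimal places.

0.0153

Poor units: KSh 8,000, KSh 10,000 (q = 2 of N = 10).
Relative gaps: (15360−8000)/15360 = 0.4792; (15360−10000)/15360 = 0.3490.
Raised to α = 3.0: 0.11002; 0.04249.
Sum = 0.152510; FGT(3.0) = 0.152510 / 10 = 0.0153.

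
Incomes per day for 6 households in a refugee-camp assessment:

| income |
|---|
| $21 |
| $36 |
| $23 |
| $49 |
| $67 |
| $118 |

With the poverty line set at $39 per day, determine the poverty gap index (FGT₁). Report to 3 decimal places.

Below z: $21, $23, $36 (q = 3 of N = 6).
Gap ratios (z−y)/z: (39−21)/39 = 0.4615; (39−23)/39 = 0.4103; (39−36)/39 = 0.0769.
Sum of shortfalls = 0.948718; P₁ averages over all N: 0.948718 / 6 = 0.158.

0.158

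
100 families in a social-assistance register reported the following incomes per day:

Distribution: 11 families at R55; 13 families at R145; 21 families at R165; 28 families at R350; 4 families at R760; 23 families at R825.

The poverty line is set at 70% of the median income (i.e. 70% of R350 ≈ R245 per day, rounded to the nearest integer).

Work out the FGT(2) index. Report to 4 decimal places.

Incomes under z: 11×R55, 13×R145, 21×R165 (q = 45 of N = 100).
Shortfall ratios: (245−55)/245 = 0.7755 (×11); (245−145)/245 = 0.4082 (×13); (245−165)/245 = 0.3265 (×21).
Squared: 0.6014 (×11); 0.1666 (×13); 0.1066 (×21).
Sum = 11.020408; P₂ = 11.020408 / 100 = 0.1102.

0.1102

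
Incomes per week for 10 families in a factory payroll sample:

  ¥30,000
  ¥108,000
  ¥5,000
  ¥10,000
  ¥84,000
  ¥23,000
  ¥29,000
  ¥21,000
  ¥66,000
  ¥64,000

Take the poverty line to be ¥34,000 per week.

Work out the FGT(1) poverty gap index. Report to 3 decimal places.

Below z: ¥5,000, ¥10,000, ¥21,000, ¥23,000, ¥29,000, ¥30,000 (q = 6 of N = 10).
Shortfall ratios: (34000−5000)/34000 = 0.8529; (34000−10000)/34000 = 0.7059; (34000−21000)/34000 = 0.3824; (34000−23000)/34000 = 0.3235; (34000−29000)/34000 = 0.1471; (34000−30000)/34000 = 0.1176.
Sum of shortfalls = 2.529412; P₁ averages over all N: 2.529412 / 10 = 0.253.

0.253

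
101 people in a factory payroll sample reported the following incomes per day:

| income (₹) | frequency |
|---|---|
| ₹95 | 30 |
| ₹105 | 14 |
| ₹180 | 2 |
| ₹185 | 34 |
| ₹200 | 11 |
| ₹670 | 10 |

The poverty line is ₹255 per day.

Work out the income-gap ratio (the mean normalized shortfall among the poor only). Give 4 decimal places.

0.4324

Incomes under z: 30×₹95, 14×₹105, 2×₹180, 34×₹185, 11×₹200 (q = 91 of N = 101).
Shortfall ratios (z−y)/z: 0.6275 (×30), 0.5882 (×14), 0.2941 (×2), 0.2745 (×34), 0.2157 (×11); sum = 39.352941.
I averages over the q = 91 poor units only: 39.352941 / 91 = 0.4324.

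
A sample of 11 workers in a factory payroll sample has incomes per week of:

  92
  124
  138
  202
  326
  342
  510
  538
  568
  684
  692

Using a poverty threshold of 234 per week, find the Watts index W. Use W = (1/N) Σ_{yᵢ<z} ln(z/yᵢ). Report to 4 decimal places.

Poor units: 92, 124, 138, 202 (q = 4 of N = 11).
Log gaps: ln(234/92) = 0.9335; ln(234/124) = 0.6350; ln(234/138) = 0.5281; ln(234/202) = 0.1471.
W = 2.243693 / 11 = 0.2040.

0.2040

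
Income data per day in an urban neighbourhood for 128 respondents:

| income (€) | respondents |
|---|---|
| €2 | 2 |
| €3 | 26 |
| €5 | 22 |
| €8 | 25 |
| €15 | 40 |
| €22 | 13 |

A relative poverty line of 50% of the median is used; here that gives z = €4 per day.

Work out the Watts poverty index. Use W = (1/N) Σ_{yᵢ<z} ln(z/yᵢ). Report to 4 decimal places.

Below z: 2×€2, 26×€3 (q = 28 of N = 128).
ln(z/y) terms: ln(4/2) = 0.6931 (×2); ln(4/3) = 0.2877 (×26).
W = 8.866028 / 128 = 0.0693.

0.0693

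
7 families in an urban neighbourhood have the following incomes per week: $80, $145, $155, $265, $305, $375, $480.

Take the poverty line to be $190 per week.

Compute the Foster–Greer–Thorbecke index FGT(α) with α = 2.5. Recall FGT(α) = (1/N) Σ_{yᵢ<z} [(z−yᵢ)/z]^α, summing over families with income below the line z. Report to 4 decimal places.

Incomes under z: $80, $145, $155 (q = 3 of N = 7).
Shortfall ratios: (190−80)/190 = 0.5789; (190−145)/190 = 0.2368; (190−155)/190 = 0.1842.
Raised to α = 2.5: 0.25503; 0.02730; 0.01456.
Sum = 0.296897; FGT(2.5) = 0.296897 / 7 = 0.0424.

0.0424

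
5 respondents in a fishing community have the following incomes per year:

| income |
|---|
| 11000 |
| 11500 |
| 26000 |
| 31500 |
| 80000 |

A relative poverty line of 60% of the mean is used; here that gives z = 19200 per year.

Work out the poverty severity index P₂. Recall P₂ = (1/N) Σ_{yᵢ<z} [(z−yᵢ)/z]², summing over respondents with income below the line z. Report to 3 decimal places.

Poor units: 11000, 11500 (q = 2 of N = 5).
Normalized shortfalls: (19200−11000)/19200 = 0.4271; (19200−11500)/19200 = 0.4010.
Squared: 0.1824; 0.1608.
Sum = 0.343235; P₂ = 0.343235 / 5 = 0.069.

0.069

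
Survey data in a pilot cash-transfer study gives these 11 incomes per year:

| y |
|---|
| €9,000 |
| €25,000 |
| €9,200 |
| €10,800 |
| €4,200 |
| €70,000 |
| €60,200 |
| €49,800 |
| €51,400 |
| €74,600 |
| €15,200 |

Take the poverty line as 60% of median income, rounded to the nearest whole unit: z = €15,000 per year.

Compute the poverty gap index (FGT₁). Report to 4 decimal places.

Below z: €4,200, €9,000, €9,200, €10,800 (q = 4 of N = 11).
Relative gaps: (15000−4200)/15000 = 0.7200; (15000−9000)/15000 = 0.4000; (15000−9200)/15000 = 0.3867; (15000−10800)/15000 = 0.2800.
Σ = 1.786667. Dividing by the full population N = 11 gives P₁ = 0.1624.

0.1624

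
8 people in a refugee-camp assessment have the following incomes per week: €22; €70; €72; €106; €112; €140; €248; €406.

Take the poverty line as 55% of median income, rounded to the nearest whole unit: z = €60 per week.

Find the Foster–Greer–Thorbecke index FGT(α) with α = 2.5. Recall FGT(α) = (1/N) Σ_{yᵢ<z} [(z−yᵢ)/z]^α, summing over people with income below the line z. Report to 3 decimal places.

0.040

Below z: €22 (q = 1 of N = 8).
Gap ratios (z−y)/z: (60−22)/60 = 0.6333.
Raised to α = 2.5: 0.31921.
Sum = 0.319213; FGT(2.5) = 0.319213 / 8 = 0.040.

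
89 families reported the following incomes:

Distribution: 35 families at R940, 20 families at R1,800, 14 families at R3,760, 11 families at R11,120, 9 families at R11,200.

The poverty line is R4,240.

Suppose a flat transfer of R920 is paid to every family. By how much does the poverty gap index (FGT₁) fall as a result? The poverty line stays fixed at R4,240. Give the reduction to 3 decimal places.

0.152

Before: below the line — 35×R940, 20×R1,800, 14×R3,760; poverty gap index (FGT₁) = 0.45320.
After the R920 transfer: below the line — 35×R1,860, 20×R2,720; poverty gap index (FGT₁) = 0.30130.
Reduction = 0.45320 − 0.30130 = 0.152.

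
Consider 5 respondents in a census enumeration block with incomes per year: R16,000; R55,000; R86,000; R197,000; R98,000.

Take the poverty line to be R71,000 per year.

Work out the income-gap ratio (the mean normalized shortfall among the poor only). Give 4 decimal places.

Poor units: R16,000, R55,000 (q = 2 of N = 5).
Shortfall ratios (z−y)/z: 0.7746, 0.2254; sum = 1.000000.
I averages over the q = 2 poor units only: 1.000000 / 2 = 0.5000.

0.5000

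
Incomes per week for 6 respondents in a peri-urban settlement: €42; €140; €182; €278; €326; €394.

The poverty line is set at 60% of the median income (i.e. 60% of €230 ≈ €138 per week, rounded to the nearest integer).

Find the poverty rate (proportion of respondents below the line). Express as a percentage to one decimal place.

1 of the 6 respondents have income below €138.
H = 1/6 = 16.7%.

16.7%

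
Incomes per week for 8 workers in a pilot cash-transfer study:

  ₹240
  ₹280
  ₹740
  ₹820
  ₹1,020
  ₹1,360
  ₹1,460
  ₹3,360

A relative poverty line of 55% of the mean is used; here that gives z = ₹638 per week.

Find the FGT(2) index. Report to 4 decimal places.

0.0880

Below the line: ₹240, ₹280 (q = 2 of N = 8).
Normalized shortfalls: (638−240)/638 = 0.6238; (638−280)/638 = 0.5611.
Squared: 0.3892; 0.3149.
Sum = 0.704022; P₂ = 0.704022 / 8 = 0.0880.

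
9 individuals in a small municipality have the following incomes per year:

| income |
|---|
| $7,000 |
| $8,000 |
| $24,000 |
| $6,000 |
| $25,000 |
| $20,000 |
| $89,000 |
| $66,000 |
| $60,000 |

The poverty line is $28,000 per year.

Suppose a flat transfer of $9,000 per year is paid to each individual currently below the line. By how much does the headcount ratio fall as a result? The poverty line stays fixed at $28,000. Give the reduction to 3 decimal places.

0.333

Before: below the line — $6,000, $7,000, $8,000, $20,000, $24,000, $25,000; headcount ratio = 0.66667.
After the $9,000 transfer: below the line — $15,000, $16,000, $17,000; headcount ratio = 0.33333.
Reduction = 0.66667 − 0.33333 = 0.333.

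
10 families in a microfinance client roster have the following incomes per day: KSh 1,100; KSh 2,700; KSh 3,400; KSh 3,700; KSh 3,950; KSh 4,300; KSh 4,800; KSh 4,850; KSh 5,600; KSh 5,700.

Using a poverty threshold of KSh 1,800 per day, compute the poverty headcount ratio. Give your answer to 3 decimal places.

1 of the 10 families have income below KSh 1,800.
H = 1/10 = 0.100.

0.100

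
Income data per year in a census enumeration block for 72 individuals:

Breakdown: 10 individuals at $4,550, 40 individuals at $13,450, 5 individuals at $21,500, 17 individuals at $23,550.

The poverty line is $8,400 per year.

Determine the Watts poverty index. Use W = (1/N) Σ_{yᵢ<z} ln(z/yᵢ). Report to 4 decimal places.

0.0852

Below the line: 10×$4,550 (q = 10 of N = 72).
Log shortfalls: ln(8400/4550) = 0.6131 (×10).
W = 6.131045 / 72 = 0.0852.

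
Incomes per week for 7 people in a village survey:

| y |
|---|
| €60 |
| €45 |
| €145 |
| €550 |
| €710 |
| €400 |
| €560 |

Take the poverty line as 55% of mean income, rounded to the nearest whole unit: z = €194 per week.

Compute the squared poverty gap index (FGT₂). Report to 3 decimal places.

0.162

Below the line: €45, €60, €145 (q = 3 of N = 7).
Relative gaps: (194−45)/194 = 0.7680; (194−60)/194 = 0.6907; (194−145)/194 = 0.2526.
Squared: 0.5899; 0.4771; 0.0638.
Sum = 1.130779; P₂ = 1.130779 / 7 = 0.162.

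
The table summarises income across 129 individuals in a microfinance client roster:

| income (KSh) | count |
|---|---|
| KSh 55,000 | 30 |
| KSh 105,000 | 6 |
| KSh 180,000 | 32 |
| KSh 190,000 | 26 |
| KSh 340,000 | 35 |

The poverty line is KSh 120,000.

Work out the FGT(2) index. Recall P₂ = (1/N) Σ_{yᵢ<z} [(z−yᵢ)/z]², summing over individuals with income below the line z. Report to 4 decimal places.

Incomes under z: 30×KSh 55,000, 6×KSh 105,000 (q = 36 of N = 129).
Normalized shortfalls: (120000−55000)/120000 = 0.5417 (×30); (120000−105000)/120000 = 0.1250 (×6).
Squared: 0.2934 (×30); 0.0156 (×6).
Sum = 8.895833; P₂ = 8.895833 / 129 = 0.0690.

0.0690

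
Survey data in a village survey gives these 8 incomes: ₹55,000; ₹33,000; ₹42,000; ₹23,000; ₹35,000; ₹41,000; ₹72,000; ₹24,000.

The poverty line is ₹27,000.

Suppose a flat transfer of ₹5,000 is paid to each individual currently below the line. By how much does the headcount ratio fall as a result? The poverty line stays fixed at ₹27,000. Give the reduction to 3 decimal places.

Before: below the line — ₹23,000, ₹24,000; headcount ratio = 0.25000.
After the ₹5,000 transfer: below the line — none; headcount ratio = 0.00000.
Reduction = 0.25000 − 0.00000 = 0.250.

0.250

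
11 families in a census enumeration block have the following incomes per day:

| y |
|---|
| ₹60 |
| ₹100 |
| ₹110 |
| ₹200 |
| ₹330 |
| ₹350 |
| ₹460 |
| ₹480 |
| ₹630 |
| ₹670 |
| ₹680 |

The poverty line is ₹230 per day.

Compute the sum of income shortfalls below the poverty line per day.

Below the line: ₹60, ₹100, ₹110, ₹200 (q = 4 of N = 11).
Individual gaps: 230−60 = 170; 230−100 = 130; 230−110 = 120; 230−200 = 30.
Aggregate gap = ₹450.

₹450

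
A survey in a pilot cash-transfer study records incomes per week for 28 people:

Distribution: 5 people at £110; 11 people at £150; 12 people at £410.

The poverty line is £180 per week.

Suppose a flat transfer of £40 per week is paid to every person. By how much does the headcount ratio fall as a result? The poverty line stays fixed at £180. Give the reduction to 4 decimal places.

Before: below the line — 5×£110, 11×£150; headcount ratio = 0.571429.
After the £40 transfer: below the line — 5×£150; headcount ratio = 0.178571.
Reduction = 0.571429 − 0.178571 = 0.3929.

0.3929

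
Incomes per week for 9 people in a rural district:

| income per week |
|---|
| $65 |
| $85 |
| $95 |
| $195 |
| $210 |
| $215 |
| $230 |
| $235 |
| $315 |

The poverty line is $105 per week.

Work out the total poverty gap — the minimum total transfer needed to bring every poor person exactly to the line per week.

$70

Incomes under z: $65, $85, $95 (q = 3 of N = 9).
Individual gaps: 105−65 = 40; 105−85 = 20; 105−95 = 10.
Aggregate gap = $70.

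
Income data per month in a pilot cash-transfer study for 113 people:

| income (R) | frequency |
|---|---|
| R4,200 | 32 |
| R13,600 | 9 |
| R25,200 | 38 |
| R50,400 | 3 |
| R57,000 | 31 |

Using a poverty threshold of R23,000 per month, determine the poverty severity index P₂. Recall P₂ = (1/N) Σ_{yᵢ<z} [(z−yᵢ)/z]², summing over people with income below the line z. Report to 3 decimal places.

0.203

Below the line: 32×R4,200, 9×R13,600 (q = 41 of N = 113).
Shortfall ratios: (23000−4200)/23000 = 0.8174 (×32); (23000−13600)/23000 = 0.4087 (×9).
Squared: 0.6681 (×32); 0.1670 (×9).
Sum = 22.883403; P₂ = 22.883403 / 113 = 0.203.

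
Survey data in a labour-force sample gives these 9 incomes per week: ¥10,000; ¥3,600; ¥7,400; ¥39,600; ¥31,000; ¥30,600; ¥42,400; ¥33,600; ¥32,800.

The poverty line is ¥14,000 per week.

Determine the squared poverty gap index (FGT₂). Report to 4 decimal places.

Incomes under z: ¥3,600, ¥7,400, ¥10,000 (q = 3 of N = 9).
Relative gaps: (14000−3600)/14000 = 0.7429; (14000−7400)/14000 = 0.4714; (14000−10000)/14000 = 0.2857.
Squared: 0.5518; 0.2222; 0.0816.
Sum = 0.855714; P₂ = 0.855714 / 9 = 0.0951.

0.0951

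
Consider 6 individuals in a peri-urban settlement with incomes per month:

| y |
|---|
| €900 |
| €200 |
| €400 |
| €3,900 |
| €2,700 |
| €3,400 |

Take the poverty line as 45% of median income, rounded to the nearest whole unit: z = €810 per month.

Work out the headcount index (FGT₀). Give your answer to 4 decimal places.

2 of the 6 individuals have income below €810.
H = 2/6 = 0.3333.

0.3333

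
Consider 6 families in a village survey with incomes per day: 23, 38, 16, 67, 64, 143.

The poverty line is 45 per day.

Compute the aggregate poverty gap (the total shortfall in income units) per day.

Incomes under z: 16, 23, 38 (q = 3 of N = 6).
Individual gaps: 45−16 = 29; 45−23 = 22; 45−38 = 7.
Aggregate gap = 58.

58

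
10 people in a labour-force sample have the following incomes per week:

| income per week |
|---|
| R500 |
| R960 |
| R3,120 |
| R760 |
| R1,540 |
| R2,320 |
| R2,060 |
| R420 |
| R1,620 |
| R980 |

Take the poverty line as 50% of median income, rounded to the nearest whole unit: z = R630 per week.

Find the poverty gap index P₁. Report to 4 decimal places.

Below the line: R420, R500 (q = 2 of N = 10).
Relative gaps: (630−420)/630 = 0.3333; (630−500)/630 = 0.2063.
Sum of shortfalls = 0.539683; P₁ averages over all N: 0.539683 / 10 = 0.0540.

0.0540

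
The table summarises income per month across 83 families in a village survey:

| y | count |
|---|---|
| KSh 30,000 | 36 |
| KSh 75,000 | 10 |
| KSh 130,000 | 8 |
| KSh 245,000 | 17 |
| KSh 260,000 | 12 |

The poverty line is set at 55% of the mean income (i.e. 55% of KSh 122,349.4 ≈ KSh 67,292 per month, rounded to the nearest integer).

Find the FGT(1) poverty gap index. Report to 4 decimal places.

0.2404

Incomes under z: 36×KSh 30,000 (q = 36 of N = 83).
Relative gaps: (67292−30000)/67292 = 0.5542 (×36).
Sum of shortfalls = 19.950544; P₁ averages over all N: 19.950544 / 83 = 0.2404.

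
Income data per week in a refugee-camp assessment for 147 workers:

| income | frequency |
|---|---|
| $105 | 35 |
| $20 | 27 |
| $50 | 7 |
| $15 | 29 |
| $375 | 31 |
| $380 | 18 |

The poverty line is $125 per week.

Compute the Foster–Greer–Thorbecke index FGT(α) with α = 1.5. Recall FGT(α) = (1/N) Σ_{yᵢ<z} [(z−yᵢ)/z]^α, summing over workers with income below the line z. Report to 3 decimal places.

0.342

Incomes under z: 29×$15, 27×$20, 7×$50, 35×$105 (q = 98 of N = 147).
Gap ratios (z−y)/z: (125−15)/125 = 0.8800 (×29); (125−20)/125 = 0.8400 (×27); (125−50)/125 = 0.6000 (×7); (125−105)/125 = 0.1600 (×35).
Raised to α = 1.5: 0.82551 (×29); 0.76987 (×27); 0.46476 (×7); 0.06400 (×35).
Sum = 50.219751; FGT(1.5) = 50.219751 / 147 = 0.342.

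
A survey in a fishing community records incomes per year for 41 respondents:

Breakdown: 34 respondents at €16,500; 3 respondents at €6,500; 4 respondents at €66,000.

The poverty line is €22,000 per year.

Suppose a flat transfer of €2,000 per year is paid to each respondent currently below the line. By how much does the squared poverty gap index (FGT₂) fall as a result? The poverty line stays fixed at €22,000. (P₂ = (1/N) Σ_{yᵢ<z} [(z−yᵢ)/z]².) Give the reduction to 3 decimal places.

0.040

Before: below the line — 3×€6,500, 34×€16,500; squared poverty gap index (FGT₂) = 0.08815.
After the €2,000 transfer: below the line — 3×€8,500, 34×€18,500; squared poverty gap index (FGT₂) = 0.04854.
Reduction = 0.08815 − 0.04854 = 0.040.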